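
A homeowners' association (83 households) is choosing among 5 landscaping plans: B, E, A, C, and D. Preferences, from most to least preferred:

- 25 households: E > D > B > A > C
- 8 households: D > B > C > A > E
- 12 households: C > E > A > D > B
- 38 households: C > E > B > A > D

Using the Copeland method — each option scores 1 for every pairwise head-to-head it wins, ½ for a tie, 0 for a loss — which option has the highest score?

C

B: beats A; loses to E, C, and D → score 1.
E: beats B, A, and D; loses to C → score 3.
A: beats D; loses to B, E, and C → score 1.
C: beats B, E, A, and D → score 4.
D: beats B; loses to E, A, and C → score 1.
C has the best pairwise record.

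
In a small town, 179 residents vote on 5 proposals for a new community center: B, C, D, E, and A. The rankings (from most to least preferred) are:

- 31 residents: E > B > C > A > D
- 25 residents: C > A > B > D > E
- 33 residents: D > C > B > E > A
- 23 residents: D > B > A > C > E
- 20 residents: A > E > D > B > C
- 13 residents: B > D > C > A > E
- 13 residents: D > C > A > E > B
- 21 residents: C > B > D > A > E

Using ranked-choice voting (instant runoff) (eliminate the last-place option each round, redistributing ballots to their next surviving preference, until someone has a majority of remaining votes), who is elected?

D

Round 1: B 13, C 46, D 69, E 31, A 20. Eliminate B.
Round 2: C 46, D 82, E 31, A 20. Eliminate A.
Round 3: C 46, D 82, E 51. Eliminate C.
Round 4: D 128, E 51. D has a majority.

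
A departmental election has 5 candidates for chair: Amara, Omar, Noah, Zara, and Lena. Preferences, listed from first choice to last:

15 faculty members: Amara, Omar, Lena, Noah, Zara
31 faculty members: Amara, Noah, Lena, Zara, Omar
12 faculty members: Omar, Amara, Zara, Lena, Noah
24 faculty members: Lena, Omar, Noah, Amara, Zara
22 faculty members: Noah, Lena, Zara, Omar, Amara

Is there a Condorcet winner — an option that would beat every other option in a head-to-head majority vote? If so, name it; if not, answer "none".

Checking pairwise contests:
Omar beats Amara 58–46.
Noah beats Omar 53–51.
Amara beats Noah 58–46.
Amara beats Zara 82–22.
Amara beats Lena 58–46.
Every option loses at least one head-to-head, so there is no Condorcet winner.

none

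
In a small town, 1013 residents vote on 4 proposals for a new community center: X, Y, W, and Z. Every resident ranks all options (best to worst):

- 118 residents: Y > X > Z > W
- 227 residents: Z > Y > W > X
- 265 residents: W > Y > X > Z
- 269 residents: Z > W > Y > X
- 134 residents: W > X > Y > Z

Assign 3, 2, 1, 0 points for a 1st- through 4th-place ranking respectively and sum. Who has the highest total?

X: 118·2 + 227·0 + 265·1 + 269·0 + 134·2 = 769
Y: 118·3 + 227·2 + 265·2 + 269·1 + 134·1 = 1741
W: 118·0 + 227·1 + 265·3 + 269·2 + 134·3 = 1962
Z: 118·1 + 227·3 + 265·0 + 269·3 + 134·0 = 1606
W has the highest Borda score (1962).

W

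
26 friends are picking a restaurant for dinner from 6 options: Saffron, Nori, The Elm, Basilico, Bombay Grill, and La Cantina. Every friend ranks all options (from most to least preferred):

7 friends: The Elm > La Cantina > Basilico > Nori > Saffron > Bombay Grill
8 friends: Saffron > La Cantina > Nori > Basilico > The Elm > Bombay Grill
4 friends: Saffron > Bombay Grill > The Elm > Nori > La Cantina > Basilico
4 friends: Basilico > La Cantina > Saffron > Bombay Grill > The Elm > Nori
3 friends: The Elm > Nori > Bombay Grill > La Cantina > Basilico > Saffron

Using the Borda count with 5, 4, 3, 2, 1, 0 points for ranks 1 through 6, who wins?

Saffron: 7·1 + 8·5 + 4·5 + 4·3 + 3·0 = 79
Nori: 7·2 + 8·3 + 4·2 + 4·0 + 3·4 = 58
The Elm: 7·5 + 8·1 + 4·3 + 4·1 + 3·5 = 74
Basilico: 7·3 + 8·2 + 4·0 + 4·5 + 3·1 = 60
Bombay Grill: 7·0 + 8·0 + 4·4 + 4·2 + 3·3 = 33
La Cantina: 7·4 + 8·4 + 4·1 + 4·4 + 3·2 = 86
La Cantina has the highest Borda score (86).

La Cantina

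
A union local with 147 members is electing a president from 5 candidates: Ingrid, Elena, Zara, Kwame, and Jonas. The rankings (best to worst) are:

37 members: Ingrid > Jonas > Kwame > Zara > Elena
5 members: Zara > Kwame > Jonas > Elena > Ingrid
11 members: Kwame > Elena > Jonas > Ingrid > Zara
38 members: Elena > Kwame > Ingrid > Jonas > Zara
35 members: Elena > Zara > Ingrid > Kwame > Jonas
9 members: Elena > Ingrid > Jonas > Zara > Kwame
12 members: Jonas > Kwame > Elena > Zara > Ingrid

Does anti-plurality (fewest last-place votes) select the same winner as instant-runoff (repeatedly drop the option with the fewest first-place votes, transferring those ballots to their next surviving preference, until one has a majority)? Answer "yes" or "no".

Anti-plurality — last-place votes: Ingrid 17, Elena 37, Zara 49, Kwame 9, Jonas 35. Winner: Kwame.
Instant-runoff — R1 Ingrid 37, Elena 82, Zara 5, Kwame 11, Jonas 12 (Elena winner). Winner: Elena.
The two methods disagree.

no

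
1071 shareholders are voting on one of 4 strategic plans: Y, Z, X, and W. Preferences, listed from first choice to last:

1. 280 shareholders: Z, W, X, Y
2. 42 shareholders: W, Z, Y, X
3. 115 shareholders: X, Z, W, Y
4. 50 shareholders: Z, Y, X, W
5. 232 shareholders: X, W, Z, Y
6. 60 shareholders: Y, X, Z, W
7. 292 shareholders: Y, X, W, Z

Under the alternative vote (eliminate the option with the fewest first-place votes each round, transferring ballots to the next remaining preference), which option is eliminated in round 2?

X

Round 1: Y 352, Z 330, X 347, W 42. Eliminate W.
Round 2: Y 352, Z 372, X 347. Eliminate X.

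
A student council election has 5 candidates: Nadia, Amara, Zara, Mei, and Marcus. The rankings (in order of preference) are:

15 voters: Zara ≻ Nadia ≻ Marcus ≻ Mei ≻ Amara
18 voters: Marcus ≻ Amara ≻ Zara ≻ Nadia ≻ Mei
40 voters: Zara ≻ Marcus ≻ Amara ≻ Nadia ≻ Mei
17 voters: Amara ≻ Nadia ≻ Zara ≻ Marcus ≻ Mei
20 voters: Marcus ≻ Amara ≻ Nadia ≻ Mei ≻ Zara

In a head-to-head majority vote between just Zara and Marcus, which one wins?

Voters preferring Zara to Marcus: 72; preferring Marcus to Zara: 38.
Zara wins the head-to-head.

Zara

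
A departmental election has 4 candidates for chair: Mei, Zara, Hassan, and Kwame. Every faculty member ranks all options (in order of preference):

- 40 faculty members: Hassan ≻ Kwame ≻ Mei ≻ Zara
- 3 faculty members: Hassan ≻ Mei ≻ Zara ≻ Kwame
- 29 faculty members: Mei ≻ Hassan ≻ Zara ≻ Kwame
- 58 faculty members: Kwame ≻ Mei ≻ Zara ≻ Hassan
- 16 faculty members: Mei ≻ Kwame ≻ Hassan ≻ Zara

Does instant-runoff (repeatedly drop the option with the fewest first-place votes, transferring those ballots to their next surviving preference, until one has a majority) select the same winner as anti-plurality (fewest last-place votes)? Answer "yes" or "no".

no

Instant-runoff — R1 Mei 45, Zara 0, Hassan 43, Kwame 58 (Zara out); R2 Mei 45, Hassan 43, Kwame 58 (Hassan out); R3 Mei 48, Kwame 98 (Kwame winner). Winner: Kwame.
Anti-plurality — last-place votes: Mei 0, Zara 56, Hassan 58, Kwame 32. Winner: Mei.
The two methods disagree.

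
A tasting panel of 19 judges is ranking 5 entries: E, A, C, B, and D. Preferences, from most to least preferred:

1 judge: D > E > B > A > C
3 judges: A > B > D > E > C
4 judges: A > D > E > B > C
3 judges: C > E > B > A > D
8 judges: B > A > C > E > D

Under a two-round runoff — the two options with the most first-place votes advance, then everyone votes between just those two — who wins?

Round 1 first-place votes: E 0, A 7, C 3, B 8, D 1.
B and A advance.
Runoff: B is preferred to A by 12 voters; A by 7.
B wins the runoff.

B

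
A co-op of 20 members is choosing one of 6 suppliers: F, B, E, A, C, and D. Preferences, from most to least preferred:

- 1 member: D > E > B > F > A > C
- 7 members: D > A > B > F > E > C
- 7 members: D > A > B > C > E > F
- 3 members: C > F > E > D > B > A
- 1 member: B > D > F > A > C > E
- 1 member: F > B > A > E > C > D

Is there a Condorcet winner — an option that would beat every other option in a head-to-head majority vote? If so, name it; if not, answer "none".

D vs F: 16–4 for D.
D vs B: 18–2 for D.
D vs E: 16–4 for D.
D vs A: 19–1 for D.
D vs C: 16–4 for D.
D beats every other option head-to-head.

D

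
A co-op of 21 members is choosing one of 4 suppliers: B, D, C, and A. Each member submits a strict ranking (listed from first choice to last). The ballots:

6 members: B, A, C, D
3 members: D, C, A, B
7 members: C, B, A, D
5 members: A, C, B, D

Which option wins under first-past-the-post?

First-place votes: B 6, D 3, C 7, A 5.
C has the most first-place votes.

C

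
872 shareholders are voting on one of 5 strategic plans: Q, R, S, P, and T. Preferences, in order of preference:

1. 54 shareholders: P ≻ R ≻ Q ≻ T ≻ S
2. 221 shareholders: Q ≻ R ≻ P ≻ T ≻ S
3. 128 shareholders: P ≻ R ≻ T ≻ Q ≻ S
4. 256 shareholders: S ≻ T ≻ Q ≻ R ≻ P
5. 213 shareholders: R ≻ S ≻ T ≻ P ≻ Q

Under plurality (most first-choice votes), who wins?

First-place votes: Q 221, R 213, S 256, P 182, T 0.
S has the most first-place votes.

S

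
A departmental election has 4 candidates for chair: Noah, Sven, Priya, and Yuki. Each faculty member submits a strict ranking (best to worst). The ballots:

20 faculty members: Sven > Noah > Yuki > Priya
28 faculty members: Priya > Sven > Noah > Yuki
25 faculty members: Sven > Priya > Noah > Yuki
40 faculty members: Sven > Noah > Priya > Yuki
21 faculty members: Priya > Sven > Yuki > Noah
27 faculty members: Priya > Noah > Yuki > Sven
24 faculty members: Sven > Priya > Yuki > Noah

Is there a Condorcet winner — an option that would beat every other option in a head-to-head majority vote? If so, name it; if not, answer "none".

Sven vs Noah: 158–27 for Sven.
Sven vs Priya: 109–76 for Sven.
Sven vs Yuki: 158–27 for Sven.
Sven beats every other option head-to-head.

Sven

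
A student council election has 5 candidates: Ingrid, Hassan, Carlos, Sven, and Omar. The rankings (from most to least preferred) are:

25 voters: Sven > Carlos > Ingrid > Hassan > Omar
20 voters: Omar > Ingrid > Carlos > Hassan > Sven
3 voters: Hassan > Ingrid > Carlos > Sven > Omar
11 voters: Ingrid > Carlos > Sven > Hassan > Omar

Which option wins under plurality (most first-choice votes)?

Sven

First-place votes: Ingrid 11, Hassan 3, Carlos 0, Sven 25, Omar 20.
Sven has the most first-place votes.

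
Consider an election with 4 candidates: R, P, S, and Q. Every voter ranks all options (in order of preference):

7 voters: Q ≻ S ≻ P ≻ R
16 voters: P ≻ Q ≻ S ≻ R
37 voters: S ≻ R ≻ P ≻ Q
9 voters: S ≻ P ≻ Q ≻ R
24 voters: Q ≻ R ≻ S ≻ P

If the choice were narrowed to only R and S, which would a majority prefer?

S

Voters preferring R to S: 24; preferring S to R: 69.
S wins the head-to-head.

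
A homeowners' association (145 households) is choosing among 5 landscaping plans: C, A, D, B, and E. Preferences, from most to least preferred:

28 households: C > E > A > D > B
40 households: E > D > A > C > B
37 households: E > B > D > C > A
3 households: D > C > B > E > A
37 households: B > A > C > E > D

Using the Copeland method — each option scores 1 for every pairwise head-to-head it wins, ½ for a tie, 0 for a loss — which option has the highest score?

E

C: loses to A, D, B, and E → score 0.
A: beats C; loses to D, B, and E → score 1.
D: beats C and A; loses to B and E → score 2.
B: beats C, A, and D; loses to E → score 3.
E: beats C, A, D, and B → score 4.
E has the best pairwise record.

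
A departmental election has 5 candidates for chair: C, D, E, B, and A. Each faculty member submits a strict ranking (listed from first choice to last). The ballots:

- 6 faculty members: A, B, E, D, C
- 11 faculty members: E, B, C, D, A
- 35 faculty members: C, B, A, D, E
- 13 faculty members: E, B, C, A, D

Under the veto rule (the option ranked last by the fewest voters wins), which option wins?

B

Last-place votes: C 6, D 13, E 35, B 0, A 11.
B is ranked last by the fewest voters, so B wins.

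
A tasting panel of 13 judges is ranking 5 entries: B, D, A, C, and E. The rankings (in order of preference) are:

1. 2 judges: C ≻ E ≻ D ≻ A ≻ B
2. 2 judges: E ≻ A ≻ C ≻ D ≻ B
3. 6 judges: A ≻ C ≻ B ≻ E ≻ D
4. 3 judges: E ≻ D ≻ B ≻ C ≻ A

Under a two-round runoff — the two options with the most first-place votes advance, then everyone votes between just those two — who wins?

Round 1 first-place votes: B 0, D 0, A 6, C 2, E 5.
A and E advance.
Runoff: A is preferred to E by 6 voters; E by 7.
E wins the runoff.

E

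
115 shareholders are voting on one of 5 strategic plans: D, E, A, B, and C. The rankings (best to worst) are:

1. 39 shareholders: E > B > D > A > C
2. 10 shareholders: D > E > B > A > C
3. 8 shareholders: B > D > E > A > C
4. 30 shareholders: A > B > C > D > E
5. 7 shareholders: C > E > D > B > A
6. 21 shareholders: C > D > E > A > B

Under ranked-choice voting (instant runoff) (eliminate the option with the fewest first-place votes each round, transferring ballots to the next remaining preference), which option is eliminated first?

Round 1: D 10, E 39, A 30, B 8, C 28. Eliminate B.

B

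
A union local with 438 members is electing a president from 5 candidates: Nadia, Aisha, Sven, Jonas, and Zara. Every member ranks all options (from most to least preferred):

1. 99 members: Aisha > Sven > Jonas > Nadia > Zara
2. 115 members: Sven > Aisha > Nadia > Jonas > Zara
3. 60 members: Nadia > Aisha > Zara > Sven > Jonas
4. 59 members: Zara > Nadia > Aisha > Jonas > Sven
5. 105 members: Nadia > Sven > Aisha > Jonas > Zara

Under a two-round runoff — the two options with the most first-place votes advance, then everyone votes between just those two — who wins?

Round 1 first-place votes: Nadia 165, Aisha 99, Sven 115, Jonas 0, Zara 59.
Nadia and Sven advance.
Runoff: Nadia is preferred to Sven by 224 voters; Sven by 214.
Nadia wins the runoff.

Nadia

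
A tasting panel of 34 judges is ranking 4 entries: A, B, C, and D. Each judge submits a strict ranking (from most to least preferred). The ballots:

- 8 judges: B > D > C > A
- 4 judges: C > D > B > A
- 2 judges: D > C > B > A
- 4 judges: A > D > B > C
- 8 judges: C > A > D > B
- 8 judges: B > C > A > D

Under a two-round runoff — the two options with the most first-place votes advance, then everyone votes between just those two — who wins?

Round 1 first-place votes: A 4, B 16, C 12, D 2.
B and C advance.
Runoff: B is preferred to C by 20 voters; C by 14.
B wins the runoff.

B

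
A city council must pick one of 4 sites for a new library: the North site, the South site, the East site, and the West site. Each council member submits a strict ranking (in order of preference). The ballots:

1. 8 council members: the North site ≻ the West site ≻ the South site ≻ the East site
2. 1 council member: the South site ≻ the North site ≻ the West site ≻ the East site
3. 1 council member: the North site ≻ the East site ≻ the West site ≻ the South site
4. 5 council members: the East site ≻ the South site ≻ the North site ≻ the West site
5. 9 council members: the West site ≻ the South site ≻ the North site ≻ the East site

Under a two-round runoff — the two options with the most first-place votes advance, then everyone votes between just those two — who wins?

Round 1 first-place votes: the North site 9, the South site 1, the East site 5, the West site 9.
the West site and the North site advance.
Runoff: the West site is preferred to the North site by 9 voters; the North site by 15.
the North site wins the runoff.

the North site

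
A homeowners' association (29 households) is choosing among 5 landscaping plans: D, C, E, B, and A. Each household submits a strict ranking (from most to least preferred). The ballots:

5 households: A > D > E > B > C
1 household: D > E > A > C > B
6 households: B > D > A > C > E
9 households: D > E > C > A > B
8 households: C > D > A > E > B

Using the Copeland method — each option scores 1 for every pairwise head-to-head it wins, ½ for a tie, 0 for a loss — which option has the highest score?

D

D: beats C, E, B, and A → score 4.
C: beats B and A; loses to D and E → score 2.
E: beats C and B; loses to D and A → score 2.
B: loses to D, C, E, and A → score 0.
A: beats E and B; loses to D and C → score 2.
D has the best pairwise record.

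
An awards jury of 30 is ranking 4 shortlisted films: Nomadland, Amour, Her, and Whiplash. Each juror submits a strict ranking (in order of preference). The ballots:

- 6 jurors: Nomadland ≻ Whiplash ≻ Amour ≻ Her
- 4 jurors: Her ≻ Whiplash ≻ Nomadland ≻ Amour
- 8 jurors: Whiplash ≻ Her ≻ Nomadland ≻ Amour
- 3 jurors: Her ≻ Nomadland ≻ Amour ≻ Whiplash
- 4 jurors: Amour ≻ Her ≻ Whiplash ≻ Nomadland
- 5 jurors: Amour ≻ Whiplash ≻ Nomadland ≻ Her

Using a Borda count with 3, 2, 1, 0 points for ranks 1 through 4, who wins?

Whiplash

Nomadland: 6·3 + 4·1 + 8·1 + 3·2 + 4·0 + 5·1 = 41
Amour: 6·1 + 4·0 + 8·0 + 3·1 + 4·3 + 5·3 = 36
Her: 6·0 + 4·3 + 8·2 + 3·3 + 4·2 + 5·0 = 45
Whiplash: 6·2 + 4·2 + 8·3 + 3·0 + 4·1 + 5·2 = 58
Whiplash has the highest Borda score (58).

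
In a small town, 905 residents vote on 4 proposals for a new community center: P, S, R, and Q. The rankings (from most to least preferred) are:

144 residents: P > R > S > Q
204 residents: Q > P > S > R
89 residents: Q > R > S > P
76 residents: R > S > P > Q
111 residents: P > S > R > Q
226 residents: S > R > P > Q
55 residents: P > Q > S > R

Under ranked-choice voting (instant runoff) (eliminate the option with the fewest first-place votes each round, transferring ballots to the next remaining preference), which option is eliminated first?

Round 1: P 310, S 226, R 76, Q 293. Eliminate R.

R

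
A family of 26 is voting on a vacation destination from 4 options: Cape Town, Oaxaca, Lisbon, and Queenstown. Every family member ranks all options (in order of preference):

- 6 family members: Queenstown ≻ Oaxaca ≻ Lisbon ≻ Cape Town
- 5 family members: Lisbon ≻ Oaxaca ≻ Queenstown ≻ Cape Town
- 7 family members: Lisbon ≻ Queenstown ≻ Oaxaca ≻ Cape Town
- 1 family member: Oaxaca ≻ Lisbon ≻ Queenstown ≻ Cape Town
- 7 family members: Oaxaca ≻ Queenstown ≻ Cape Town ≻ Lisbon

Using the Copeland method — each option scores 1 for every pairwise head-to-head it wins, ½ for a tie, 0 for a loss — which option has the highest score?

Cape Town: loses to Oaxaca, Lisbon, and Queenstown → score 0.
Oaxaca: beats Cape Town and Lisbon; ties Queenstown → score 2.5.
Lisbon: beats Cape Town; ties Queenstown; loses to Oaxaca → score 1.5.
Queenstown: beats Cape Town; ties Oaxaca and Lisbon → score 2.
Oaxaca has the best pairwise record.

Oaxaca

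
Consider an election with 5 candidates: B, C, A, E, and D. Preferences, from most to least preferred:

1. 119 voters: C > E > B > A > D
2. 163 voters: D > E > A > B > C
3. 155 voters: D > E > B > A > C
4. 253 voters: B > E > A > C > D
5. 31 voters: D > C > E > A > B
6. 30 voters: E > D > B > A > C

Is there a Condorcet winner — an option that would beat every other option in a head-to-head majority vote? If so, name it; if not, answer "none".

E vs B: 498–253 for E.
E vs C: 601–150 for E.
E vs A: 751–0 for E.
E vs D: 402–349 for E.
E beats every other option head-to-head.

E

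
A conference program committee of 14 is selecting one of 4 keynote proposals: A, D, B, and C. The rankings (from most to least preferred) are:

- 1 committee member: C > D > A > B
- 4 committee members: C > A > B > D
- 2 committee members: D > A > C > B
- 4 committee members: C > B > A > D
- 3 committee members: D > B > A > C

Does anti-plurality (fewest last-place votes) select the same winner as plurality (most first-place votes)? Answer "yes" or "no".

no

Anti-plurality — last-place votes: A 0, D 8, B 3, C 3. Winner: A.
Plurality — first-place votes: A 0, D 5, B 0, C 9. Winner: C.
The two methods disagree.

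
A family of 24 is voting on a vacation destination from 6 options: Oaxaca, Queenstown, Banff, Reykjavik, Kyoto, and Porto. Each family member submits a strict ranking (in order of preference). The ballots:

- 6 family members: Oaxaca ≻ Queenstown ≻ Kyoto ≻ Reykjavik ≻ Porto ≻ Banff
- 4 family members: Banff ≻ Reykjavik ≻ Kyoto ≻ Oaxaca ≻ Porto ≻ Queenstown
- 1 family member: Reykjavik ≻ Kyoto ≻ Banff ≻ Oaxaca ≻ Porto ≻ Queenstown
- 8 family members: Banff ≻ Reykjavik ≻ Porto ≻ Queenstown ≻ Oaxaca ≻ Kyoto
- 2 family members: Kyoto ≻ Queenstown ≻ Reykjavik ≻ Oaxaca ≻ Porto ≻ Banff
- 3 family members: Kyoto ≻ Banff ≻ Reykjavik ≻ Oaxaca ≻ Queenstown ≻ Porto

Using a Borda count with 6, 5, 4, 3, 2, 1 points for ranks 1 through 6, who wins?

Reykjavik

Oaxaca: 6·6 + 4·3 + 1·3 + 8·2 + 2·3 + 3·3 = 82
Queenstown: 6·5 + 4·1 + 1·1 + 8·3 + 2·5 + 3·2 = 75
Banff: 6·1 + 4·6 + 1·4 + 8·6 + 2·1 + 3·5 = 99
Reykjavik: 6·3 + 4·5 + 1·6 + 8·5 + 2·4 + 3·4 = 104
Kyoto: 6·4 + 4·4 + 1·5 + 8·1 + 2·6 + 3·6 = 83
Porto: 6·2 + 4·2 + 1·2 + 8·4 + 2·2 + 3·1 = 61
Reykjavik has the highest Borda score (104).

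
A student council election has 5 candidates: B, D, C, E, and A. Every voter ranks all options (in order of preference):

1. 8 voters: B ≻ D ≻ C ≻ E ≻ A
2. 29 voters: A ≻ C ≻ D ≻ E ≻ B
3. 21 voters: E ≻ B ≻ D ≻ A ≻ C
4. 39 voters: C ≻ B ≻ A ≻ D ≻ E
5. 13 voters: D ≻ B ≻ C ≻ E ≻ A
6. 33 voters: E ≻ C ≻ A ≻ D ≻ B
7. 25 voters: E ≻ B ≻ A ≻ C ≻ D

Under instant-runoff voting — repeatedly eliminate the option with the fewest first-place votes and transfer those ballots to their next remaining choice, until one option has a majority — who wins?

C

Round 1: B 8, D 13, C 39, E 79, A 29. Eliminate B.
Round 2: D 21, C 39, E 79, A 29. Eliminate D.
Round 3: C 60, E 79, A 29. Eliminate A.
Round 4: C 89, E 79. C has a majority.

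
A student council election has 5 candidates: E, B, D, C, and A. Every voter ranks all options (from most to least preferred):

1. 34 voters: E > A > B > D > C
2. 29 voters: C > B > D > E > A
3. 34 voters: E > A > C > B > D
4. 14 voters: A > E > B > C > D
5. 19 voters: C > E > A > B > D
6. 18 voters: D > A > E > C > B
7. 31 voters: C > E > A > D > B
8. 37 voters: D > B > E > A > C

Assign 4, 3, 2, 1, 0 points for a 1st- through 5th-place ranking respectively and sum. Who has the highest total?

E: 34·4 + 29·1 + 34·4 + 14·3 + 19·3 + 18·2 + 31·3 + 37·2 = 603
B: 34·2 + 29·3 + 34·1 + 14·2 + 19·1 + 18·0 + 31·0 + 37·3 = 347
D: 34·1 + 29·2 + 34·0 + 14·0 + 19·0 + 18·4 + 31·1 + 37·4 = 343
C: 34·0 + 29·4 + 34·2 + 14·1 + 19·4 + 18·1 + 31·4 + 37·0 = 416
A: 34·3 + 29·0 + 34·3 + 14·4 + 19·2 + 18·3 + 31·2 + 37·1 = 451
E has the highest Borda score (603).

E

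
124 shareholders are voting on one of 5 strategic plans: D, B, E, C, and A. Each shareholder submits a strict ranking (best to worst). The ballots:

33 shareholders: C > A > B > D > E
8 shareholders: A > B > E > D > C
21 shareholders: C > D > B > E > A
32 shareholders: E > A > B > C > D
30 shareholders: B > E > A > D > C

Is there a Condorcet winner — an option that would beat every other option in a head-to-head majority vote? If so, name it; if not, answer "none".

Checking pairwise contests:
B beats D 103–21.
A beats B 73–51.
B beats E 92–32.
B beats C 70–54.
E beats A 83–41.
Every option loses at least one head-to-head, so there is no Condorcet winner.

none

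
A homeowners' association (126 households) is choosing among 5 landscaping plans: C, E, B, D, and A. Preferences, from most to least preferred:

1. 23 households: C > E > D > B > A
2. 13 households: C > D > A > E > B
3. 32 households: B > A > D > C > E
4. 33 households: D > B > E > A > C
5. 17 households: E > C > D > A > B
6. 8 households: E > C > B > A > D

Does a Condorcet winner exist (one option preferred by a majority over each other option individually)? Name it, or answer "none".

D vs C: 65–61 for D.
D vs E: 78–48 for D.
D vs B: 86–40 for D.
D vs A: 86–40 for D.
D beats every other option head-to-head.

D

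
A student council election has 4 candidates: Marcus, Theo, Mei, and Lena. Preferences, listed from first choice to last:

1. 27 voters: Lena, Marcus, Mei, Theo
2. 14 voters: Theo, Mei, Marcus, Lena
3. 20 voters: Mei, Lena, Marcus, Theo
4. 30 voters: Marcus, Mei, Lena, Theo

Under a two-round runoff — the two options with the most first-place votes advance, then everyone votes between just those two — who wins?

Round 1 first-place votes: Marcus 30, Theo 14, Mei 20, Lena 27.
Marcus and Lena advance.
Runoff: Marcus is preferred to Lena by 44 voters; Lena by 47.
Lena wins the runoff.

Lena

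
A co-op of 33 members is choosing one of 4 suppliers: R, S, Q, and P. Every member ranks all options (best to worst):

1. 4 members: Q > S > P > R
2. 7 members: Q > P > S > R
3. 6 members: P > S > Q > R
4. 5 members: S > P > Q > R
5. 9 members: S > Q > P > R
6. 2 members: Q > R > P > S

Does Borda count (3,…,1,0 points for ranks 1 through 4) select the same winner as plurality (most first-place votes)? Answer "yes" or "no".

Borda — scores: R 4, S 69, Q 68, P 57. Winner: S.
Plurality — first-place votes: R 0, S 14, Q 13, P 6. Winner: S.
The two methods agree.

yes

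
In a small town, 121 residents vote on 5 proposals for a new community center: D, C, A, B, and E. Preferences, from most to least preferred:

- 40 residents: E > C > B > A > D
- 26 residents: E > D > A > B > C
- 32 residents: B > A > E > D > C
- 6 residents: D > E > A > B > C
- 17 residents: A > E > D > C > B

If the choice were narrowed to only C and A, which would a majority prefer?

Voters preferring C to A: 40; preferring A to C: 81.
A wins the head-to-head.

A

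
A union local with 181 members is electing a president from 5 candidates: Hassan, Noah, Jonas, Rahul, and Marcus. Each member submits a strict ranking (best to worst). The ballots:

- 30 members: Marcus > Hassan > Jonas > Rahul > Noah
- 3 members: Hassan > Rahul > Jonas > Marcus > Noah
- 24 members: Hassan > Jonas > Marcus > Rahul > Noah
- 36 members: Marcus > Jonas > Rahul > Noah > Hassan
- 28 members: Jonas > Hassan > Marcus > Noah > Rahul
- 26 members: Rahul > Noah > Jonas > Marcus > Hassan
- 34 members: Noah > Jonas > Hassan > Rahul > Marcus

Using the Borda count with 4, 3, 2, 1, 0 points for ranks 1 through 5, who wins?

Jonas

Hassan: 30·3 + 3·4 + 24·4 + 36·0 + 28·3 + 26·0 + 34·2 = 350
Noah: 30·0 + 3·0 + 24·0 + 36·1 + 28·1 + 26·3 + 34·4 = 278
Jonas: 30·2 + 3·2 + 24·3 + 36·3 + 28·4 + 26·2 + 34·3 = 512
Rahul: 30·1 + 3·3 + 24·1 + 36·2 + 28·0 + 26·4 + 34·1 = 273
Marcus: 30·4 + 3·1 + 24·2 + 36·4 + 28·2 + 26·1 + 34·0 = 397
Jonas has the highest Borda score (512).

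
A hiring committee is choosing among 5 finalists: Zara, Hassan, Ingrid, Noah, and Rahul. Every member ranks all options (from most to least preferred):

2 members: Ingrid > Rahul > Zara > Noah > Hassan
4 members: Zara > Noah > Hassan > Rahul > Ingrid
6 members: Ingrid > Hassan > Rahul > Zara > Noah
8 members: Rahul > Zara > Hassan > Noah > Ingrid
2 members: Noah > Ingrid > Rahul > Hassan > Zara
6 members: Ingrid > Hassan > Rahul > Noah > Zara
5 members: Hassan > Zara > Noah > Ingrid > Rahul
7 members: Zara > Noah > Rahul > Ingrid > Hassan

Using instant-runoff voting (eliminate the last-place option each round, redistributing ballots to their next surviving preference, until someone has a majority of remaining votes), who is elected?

Round 1: Zara 11, Hassan 5, Ingrid 14, Noah 2, Rahul 8. Eliminate Noah.
Round 2: Zara 11, Hassan 5, Ingrid 16, Rahul 8. Eliminate Hassan.
Round 3: Zara 16, Ingrid 16, Rahul 8. Eliminate Rahul.
Round 4: Zara 24, Ingrid 16. Zara has a majority.

Zara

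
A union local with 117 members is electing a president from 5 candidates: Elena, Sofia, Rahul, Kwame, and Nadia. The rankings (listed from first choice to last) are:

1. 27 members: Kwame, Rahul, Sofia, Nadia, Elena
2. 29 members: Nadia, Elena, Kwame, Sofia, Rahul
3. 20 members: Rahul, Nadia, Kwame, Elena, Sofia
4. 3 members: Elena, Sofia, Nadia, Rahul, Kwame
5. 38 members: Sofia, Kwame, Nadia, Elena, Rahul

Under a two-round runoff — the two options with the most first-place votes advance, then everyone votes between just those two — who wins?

Sofia

Round 1 first-place votes: Elena 3, Sofia 38, Rahul 20, Kwame 27, Nadia 29.
Sofia and Nadia advance.
Runoff: Sofia is preferred to Nadia by 68 voters; Nadia by 49.
Sofia wins the runoff.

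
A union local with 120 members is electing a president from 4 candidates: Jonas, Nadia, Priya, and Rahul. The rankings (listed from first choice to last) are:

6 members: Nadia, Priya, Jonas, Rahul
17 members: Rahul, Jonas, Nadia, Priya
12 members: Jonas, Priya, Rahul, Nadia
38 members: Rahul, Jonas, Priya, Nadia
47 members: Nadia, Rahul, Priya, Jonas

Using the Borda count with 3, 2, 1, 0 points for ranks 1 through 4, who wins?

Rahul

Jonas: 6·1 + 17·2 + 12·3 + 38·2 + 47·0 = 152
Nadia: 6·3 + 17·1 + 12·0 + 38·0 + 47·3 = 176
Priya: 6·2 + 17·0 + 12·2 + 38·1 + 47·1 = 121
Rahul: 6·0 + 17·3 + 12·1 + 38·3 + 47·2 = 271
Rahul has the highest Borda score (271).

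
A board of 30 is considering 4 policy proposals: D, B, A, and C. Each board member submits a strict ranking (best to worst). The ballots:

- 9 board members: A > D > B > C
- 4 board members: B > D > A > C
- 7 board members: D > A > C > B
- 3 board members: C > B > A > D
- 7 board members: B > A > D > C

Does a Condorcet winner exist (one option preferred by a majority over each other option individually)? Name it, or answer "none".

A

A vs D: 19–11 for A.
A vs B: 16–14 for A.
A vs C: 27–3 for A.
A beats every other option head-to-head.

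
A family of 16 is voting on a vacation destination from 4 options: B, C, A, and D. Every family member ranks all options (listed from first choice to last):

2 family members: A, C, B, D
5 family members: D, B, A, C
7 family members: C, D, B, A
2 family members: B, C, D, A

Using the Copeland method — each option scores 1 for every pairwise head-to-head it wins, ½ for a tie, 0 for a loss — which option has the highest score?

B: beats A; loses to C and D → score 1.
C: beats B, A, and D → score 3.
A: loses to B, C, and D → score 0.
D: beats B and A; loses to C → score 2.
C has the best pairwise record.

C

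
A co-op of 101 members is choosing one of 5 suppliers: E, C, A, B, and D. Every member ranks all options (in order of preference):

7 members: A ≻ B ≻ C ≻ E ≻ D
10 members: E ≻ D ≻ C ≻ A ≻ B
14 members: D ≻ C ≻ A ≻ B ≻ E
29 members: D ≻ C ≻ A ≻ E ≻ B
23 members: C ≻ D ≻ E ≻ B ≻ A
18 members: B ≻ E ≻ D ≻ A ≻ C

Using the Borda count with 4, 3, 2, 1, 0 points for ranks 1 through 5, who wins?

E: 7·1 + 10·4 + 14·0 + 29·1 + 23·2 + 18·3 = 176
C: 7·2 + 10·2 + 14·3 + 29·3 + 23·4 + 18·0 = 255
A: 7·4 + 10·1 + 14·2 + 29·2 + 23·0 + 18·1 = 142
B: 7·3 + 10·0 + 14·1 + 29·0 + 23·1 + 18·4 = 130
D: 7·0 + 10·3 + 14·4 + 29·4 + 23·3 + 18·2 = 307
D has the highest Borda score (307).

D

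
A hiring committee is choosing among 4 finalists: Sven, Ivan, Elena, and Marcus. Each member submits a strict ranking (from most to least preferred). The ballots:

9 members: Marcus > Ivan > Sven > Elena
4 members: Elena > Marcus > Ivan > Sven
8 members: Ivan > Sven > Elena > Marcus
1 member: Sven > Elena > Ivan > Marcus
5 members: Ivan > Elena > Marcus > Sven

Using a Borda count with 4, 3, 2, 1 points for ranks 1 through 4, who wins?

Ivan

Sven: 9·2 + 4·1 + 8·3 + 1·4 + 5·1 = 55
Ivan: 9·3 + 4·2 + 8·4 + 1·2 + 5·4 = 89
Elena: 9·1 + 4·4 + 8·2 + 1·3 + 5·3 = 59
Marcus: 9·4 + 4·3 + 8·1 + 1·1 + 5·2 = 67
Ivan has the highest Borda score (89).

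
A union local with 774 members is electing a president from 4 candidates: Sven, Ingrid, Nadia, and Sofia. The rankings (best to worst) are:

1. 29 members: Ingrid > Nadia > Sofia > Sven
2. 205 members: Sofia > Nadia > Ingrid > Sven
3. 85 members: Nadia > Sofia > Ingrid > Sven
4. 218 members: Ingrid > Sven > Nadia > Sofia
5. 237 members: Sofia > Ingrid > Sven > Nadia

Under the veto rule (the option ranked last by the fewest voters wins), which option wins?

Ingrid

Last-place votes: Sven 319, Ingrid 0, Nadia 237, Sofia 218.
Ingrid is ranked last by the fewest voters, so Ingrid wins.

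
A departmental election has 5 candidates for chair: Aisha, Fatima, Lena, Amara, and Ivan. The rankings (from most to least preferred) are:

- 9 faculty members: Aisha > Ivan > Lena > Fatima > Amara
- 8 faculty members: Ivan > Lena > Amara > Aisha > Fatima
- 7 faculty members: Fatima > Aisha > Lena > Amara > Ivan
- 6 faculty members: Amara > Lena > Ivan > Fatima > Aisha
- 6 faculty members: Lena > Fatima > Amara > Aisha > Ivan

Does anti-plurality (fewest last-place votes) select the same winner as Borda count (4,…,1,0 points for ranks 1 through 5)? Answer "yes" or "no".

Anti-plurality — last-place votes: Aisha 6, Fatima 8, Lena 0, Amara 9, Ivan 13. Winner: Lena.
Borda — scores: Aisha 71, Fatima 61, Lena 98, Amara 59, Ivan 71. Winner: Lena.
The two methods agree.

yes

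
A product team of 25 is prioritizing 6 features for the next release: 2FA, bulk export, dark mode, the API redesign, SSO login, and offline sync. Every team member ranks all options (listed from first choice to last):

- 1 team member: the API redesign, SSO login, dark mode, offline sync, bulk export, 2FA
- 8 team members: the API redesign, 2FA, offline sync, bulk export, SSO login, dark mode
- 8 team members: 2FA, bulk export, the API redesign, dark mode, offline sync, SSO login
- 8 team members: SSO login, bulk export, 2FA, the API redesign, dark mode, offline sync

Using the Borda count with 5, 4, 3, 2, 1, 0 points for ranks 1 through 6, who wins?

2FA: 1·0 + 8·4 + 8·5 + 8·3 = 96
bulk export: 1·1 + 8·2 + 8·4 + 8·4 = 81
dark mode: 1·3 + 8·0 + 8·2 + 8·1 = 27
the API redesign: 1·5 + 8·5 + 8·3 + 8·2 = 85
SSO login: 1·4 + 8·1 + 8·0 + 8·5 = 52
offline sync: 1·2 + 8·3 + 8·1 + 8·0 = 34
2FA has the highest Borda score (96).

2FA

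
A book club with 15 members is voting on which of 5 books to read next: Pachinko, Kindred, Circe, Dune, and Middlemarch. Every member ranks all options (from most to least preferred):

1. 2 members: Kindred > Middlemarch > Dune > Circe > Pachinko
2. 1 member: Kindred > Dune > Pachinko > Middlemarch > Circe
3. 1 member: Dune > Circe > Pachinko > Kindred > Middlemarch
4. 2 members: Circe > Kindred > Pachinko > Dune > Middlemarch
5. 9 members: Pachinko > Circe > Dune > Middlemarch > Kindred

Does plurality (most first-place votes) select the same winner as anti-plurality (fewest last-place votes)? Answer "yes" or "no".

no

Plurality — first-place votes: Pachinko 9, Kindred 3, Circe 2, Dune 1, Middlemarch 0. Winner: Pachinko.
Anti-plurality — last-place votes: Pachinko 2, Kindred 9, Circe 1, Dune 0, Middlemarch 3. Winner: Dune.
The two methods disagree.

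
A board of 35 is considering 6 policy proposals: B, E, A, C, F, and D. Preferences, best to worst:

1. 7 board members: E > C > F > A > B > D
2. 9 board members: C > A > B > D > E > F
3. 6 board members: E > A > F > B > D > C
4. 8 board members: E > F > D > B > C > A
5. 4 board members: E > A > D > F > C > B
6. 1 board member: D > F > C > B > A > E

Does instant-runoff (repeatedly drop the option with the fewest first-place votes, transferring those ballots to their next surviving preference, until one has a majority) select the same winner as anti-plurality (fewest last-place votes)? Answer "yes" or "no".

yes

Instant-runoff — R1 B 0, E 25, A 0, C 9, F 0, D 1 (E winner). Winner: E.
Anti-plurality — last-place votes: B 4, E 1, A 8, C 6, F 9, D 7. Winner: E.
The two methods agree.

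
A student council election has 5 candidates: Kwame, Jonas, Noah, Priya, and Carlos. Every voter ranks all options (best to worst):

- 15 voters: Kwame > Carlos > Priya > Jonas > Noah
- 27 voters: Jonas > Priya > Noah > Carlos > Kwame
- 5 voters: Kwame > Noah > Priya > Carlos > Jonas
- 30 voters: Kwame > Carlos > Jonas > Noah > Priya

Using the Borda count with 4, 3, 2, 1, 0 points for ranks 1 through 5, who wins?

Kwame

Kwame: 15·4 + 27·0 + 5·4 + 30·4 = 200
Jonas: 15·1 + 27·4 + 5·0 + 30·2 = 183
Noah: 15·0 + 27·2 + 5·3 + 30·1 = 99
Priya: 15·2 + 27·3 + 5·2 + 30·0 = 121
Carlos: 15·3 + 27·1 + 5·1 + 30·3 = 167
Kwame has the highest Borda score (200).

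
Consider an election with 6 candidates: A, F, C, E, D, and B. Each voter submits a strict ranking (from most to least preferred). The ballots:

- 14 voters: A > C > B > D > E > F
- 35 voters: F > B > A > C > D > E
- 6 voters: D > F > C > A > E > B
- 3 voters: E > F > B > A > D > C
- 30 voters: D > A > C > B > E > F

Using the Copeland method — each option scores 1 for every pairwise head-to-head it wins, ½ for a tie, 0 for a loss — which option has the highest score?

A

A: beats C, E, D, and B; ties F → score 4.5.
F: ties A, C, and B; loses to E and D → score 1.5.
C: beats E, D, and B; ties F; loses to A → score 3.5.
E: beats F; loses to A, C, D, and B → score 1.
D: beats F and E; loses to A, C, and B → score 2.
B: beats E and D; ties F; loses to A and C → score 2.5.
A has the best pairwise record.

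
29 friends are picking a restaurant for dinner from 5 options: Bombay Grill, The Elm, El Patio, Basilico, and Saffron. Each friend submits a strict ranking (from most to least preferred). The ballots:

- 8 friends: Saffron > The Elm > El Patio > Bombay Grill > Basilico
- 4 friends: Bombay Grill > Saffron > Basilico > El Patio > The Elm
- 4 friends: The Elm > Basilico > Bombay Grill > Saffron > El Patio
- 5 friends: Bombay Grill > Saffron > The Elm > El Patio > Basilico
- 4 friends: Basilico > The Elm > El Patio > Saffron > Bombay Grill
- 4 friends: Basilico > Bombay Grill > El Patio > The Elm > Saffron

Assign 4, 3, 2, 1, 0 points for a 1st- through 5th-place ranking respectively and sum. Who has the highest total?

Saffron

Bombay Grill: 8·1 + 4·4 + 4·2 + 5·4 + 4·0 + 4·3 = 64
The Elm: 8·3 + 4·0 + 4·4 + 5·2 + 4·3 + 4·1 = 66
El Patio: 8·2 + 4·1 + 4·0 + 5·1 + 4·2 + 4·2 = 41
Basilico: 8·0 + 4·2 + 4·3 + 5·0 + 4·4 + 4·4 = 52
Saffron: 8·4 + 4·3 + 4·1 + 5·3 + 4·1 + 4·0 = 67
Saffron has the highest Borda score (67).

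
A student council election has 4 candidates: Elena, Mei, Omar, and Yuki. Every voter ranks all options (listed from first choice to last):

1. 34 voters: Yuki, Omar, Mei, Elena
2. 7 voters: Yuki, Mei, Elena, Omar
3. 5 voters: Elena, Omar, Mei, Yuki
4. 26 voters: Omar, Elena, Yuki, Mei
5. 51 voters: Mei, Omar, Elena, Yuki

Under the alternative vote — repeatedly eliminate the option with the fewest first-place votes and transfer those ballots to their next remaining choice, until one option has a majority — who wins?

Yuki

Round 1: Elena 5, Mei 51, Omar 26, Yuki 41. Eliminate Elena.
Round 2: Mei 51, Omar 31, Yuki 41. Eliminate Omar.
Round 3: Mei 56, Yuki 67. Yuki has a majority.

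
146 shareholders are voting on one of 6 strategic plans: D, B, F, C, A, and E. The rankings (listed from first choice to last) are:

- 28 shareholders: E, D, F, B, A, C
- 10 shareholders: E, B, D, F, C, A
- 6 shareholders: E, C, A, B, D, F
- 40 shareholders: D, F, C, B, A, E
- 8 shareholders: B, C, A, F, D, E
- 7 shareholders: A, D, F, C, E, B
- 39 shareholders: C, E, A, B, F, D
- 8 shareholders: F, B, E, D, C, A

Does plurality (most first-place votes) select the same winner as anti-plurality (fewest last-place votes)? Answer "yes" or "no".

no

Plurality — first-place votes: D 40, B 8, F 8, C 39, A 7, E 44. Winner: E.
Anti-plurality — last-place votes: D 39, B 7, F 6, C 28, A 18, E 48. Winner: F.
The two methods disagree.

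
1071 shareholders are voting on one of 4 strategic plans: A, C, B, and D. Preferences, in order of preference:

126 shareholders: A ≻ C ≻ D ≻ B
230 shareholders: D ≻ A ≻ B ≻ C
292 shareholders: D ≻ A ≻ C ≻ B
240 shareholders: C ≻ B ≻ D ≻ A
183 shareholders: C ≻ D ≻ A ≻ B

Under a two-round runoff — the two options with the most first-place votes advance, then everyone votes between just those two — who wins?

C

Round 1 first-place votes: A 126, C 423, B 0, D 522.
D and C advance.
Runoff: D is preferred to C by 522 voters; C by 549.
C wins the runoff.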